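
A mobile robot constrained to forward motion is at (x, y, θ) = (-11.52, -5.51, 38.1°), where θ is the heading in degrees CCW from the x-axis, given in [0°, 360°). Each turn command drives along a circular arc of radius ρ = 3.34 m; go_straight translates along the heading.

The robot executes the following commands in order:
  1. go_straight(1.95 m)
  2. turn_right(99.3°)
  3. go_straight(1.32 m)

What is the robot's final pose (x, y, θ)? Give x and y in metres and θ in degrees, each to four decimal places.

(-4.3618, -6.4828, 298.8000°)

set_pose: (x, y, θ) = (-11.5200, -5.5100, 38.1000°), ρ = 3.34
go_straight(1.95): x += 1.95·cos θ, y += 1.95·sin θ → (-9.9855, -4.3068, 38.1000°)
turn_right(99.3°): centre at ρ to the right, rotate −99.3° → (-4.9977, -5.3261, -61.2000° ≡ 298.8000°)
go_straight(1.32): x += 1.32·cos θ, y += 1.32·sin θ → (-4.3618, -6.4828, 298.8000°)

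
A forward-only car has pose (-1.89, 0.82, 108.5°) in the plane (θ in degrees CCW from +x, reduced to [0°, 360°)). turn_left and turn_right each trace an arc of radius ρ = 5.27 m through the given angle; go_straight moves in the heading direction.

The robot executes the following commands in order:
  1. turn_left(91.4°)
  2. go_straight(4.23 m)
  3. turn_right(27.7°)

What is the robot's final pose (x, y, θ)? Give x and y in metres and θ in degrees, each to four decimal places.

(-15.1679, 2.3974, 172.2000°)

set_pose: (x, y, θ) = (-1.8900, 0.8200, 108.5000°), ρ = 5.27
turn_left(91.4°): centre at ρ to the left, rotate +91.4° → (-8.6815, 4.1031, 199.9000°)
go_straight(4.23): x += 4.23·cos θ, y += 4.23·sin θ → (-12.6589, 2.6633, 199.9000°)
turn_right(27.7°): centre at ρ to the right, rotate −27.7° → (-15.1679, 2.3974, 172.2000°)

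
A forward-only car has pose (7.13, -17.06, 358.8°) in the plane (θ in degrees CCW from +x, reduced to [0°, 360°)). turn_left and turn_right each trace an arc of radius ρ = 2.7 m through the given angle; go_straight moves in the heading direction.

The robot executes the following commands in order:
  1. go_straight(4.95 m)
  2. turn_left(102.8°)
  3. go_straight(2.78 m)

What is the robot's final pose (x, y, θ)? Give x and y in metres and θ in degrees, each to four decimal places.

(14.2213, -11.1981, 101.6000°)

set_pose: (x, y, θ) = (7.1300, -17.0600, 358.8000°), ρ = 2.7
go_straight(4.95): x += 4.95·cos θ, y += 4.95·sin θ → (12.0789, -17.1637, 358.8000°)
turn_left(102.8°): centre at ρ to the left, rotate +102.8° → (14.7803, -13.9213, 461.6000° ≡ 101.6000°)
go_straight(2.78): x += 2.78·cos θ, y += 2.78·sin θ → (14.2213, -11.1981, 101.6000°)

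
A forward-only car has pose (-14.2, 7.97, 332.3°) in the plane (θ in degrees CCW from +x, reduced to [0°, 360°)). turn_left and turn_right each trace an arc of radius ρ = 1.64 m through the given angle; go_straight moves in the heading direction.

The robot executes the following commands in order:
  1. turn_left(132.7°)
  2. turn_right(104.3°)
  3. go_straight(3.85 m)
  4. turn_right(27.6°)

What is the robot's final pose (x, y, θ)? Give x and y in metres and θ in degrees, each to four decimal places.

(-5.6777, 11.7806, 333.1000°)

set_pose: (x, y, θ) = (-14.2000, 7.9700, 332.3000°), ρ = 1.64
turn_left(132.7°): centre at ρ to the left, rotate +132.7° → (-11.8535, 9.8465, 465.0000° ≡ 105.0000°)
turn_right(104.3°): centre at ρ to the right, rotate −104.3° → (-10.2895, 11.9108, 0.7000°)
go_straight(3.85): x += 3.85·cos θ, y += 3.85·sin θ → (-6.4397, 11.9579, 0.7000°)
turn_right(27.6°): centre at ρ to the right, rotate −27.6° → (-5.6777, 11.7806, -26.9000° ≡ 333.1000°)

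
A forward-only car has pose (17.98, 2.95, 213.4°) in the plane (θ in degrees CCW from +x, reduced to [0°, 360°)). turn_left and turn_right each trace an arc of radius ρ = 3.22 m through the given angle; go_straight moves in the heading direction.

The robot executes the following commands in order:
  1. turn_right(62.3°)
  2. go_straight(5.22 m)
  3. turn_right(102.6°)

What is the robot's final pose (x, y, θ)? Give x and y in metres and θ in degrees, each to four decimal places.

(9.2259, 10.2946, 48.5000°)

set_pose: (x, y, θ) = (17.9800, 2.9500, 213.4000°), ρ = 3.22
turn_right(62.3°): centre at ρ to the right, rotate −62.3° → (14.6513, 2.8192, 151.1000°)
go_straight(5.22): x += 5.22·cos θ, y += 5.22·sin θ → (10.0814, 5.3419, 151.1000°)
turn_right(102.6°): centre at ρ to the right, rotate −102.6° → (9.2259, 10.2946, 48.5000°)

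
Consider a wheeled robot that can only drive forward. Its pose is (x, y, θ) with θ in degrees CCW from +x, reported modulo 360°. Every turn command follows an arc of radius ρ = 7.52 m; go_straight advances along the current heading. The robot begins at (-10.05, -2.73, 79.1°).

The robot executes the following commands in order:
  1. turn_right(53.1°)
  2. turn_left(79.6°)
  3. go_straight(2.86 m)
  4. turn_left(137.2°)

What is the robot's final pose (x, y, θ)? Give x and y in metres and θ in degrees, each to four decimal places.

set_pose: (x, y, θ) = (-10.0500, -2.7300, 79.1000°), ρ = 7.52
turn_right(53.1°): centre at ρ to the right, rotate −53.1° → (-5.9622, 2.6069, 26.0000°)
turn_left(79.6°): centre at ρ to the left, rotate +79.6° → (-2.0158, 11.3881, 105.6000°)
go_straight(2.86): x += 2.86·cos θ, y += 2.86·sin θ → (-2.7849, 14.1428, 105.6000°)
turn_left(137.2°): centre at ρ to the left, rotate +137.2° → (-16.7163, 15.5579, 242.8000°)

(-16.7163, 15.5579, 242.8000°)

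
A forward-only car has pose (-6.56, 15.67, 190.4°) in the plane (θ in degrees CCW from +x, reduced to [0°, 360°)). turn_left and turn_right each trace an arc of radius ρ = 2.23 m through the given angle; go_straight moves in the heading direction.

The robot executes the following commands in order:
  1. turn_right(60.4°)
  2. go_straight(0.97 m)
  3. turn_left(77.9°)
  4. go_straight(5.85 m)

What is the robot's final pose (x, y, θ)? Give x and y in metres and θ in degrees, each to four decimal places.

set_pose: (x, y, θ) = (-6.5600, 15.6700, 190.4000°), ρ = 2.23
turn_right(60.4°): centre at ρ to the right, rotate −60.4° → (-8.6708, 16.4299, 130.0000°)
go_straight(0.97): x += 0.97·cos θ, y += 0.97·sin θ → (-9.2943, 17.1730, 130.0000°)
turn_left(77.9°): centre at ρ to the left, rotate +77.9° → (-12.0461, 17.7104, 207.9000°)
go_straight(5.85): x += 5.85·cos θ, y += 5.85·sin θ → (-17.2161, 14.9730, 207.9000°)

(-17.2161, 14.9730, 207.9000°)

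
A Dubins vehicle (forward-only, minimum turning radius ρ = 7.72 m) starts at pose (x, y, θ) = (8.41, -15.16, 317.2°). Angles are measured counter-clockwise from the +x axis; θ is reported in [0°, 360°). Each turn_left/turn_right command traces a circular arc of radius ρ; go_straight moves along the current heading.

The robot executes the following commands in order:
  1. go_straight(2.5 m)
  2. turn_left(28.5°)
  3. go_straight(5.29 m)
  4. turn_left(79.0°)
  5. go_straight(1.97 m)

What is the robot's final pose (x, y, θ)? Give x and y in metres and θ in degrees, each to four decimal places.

set_pose: (x, y, θ) = (8.4100, -15.1600, 317.2000°), ρ = 7.72
go_straight(2.5): x += 2.5·cos θ, y += 2.5·sin θ → (10.2443, -16.8586, 317.2000°)
turn_left(28.5°): centre at ρ to the left, rotate +28.5° → (13.5828, -18.6750, 345.7000°)
go_straight(5.29): x += 5.29·cos θ, y += 5.29·sin θ → (18.7089, -19.9816, 345.7000°)
turn_left(79.0°): centre at ρ to the left, rotate +79.0° → (27.5952, -15.8000, 424.7000° ≡ 64.7000°)
go_straight(1.97): x += 1.97·cos θ, y += 1.97·sin θ → (28.4371, -14.0190, 64.7000°)

(28.4371, -14.0190, 64.7000°)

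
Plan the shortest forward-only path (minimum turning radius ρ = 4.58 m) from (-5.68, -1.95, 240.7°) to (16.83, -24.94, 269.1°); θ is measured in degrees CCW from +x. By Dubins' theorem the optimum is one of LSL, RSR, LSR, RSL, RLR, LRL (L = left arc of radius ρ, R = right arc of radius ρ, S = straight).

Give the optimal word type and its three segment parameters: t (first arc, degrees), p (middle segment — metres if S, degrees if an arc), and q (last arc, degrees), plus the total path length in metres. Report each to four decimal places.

Let ψ = atan2(Δy, Δx) = atan2(-22.99, 22.51) = -45.6044° be the start→goal bearing.
Normalize: d = |goal − start| / ρ = 32.175149/4.58 = 7.025142, α = (θ_start − ψ) mod 360° = 286.3044° = 4.996955 rad, β = (θ_goal − ψ) mod 360° = 314.7044° = 5.492628 rad.
Common terms: sin α = -0.959784, cos α = 0.280741, sin β = -0.710745, cos β = 0.703449, cos(α−β) = 0.879649, d² = 49.352615. Work in radians in the unit-radius frame; every candidate has L = ρ·(t + p + q).
LSL: p² = 2 + d² − 2cos(α−β) + 2d(sin α − sin β) = 46.094258; p = √p² = 6.789275; φ = atan2(cos β − cos α, d + sin α − sin β) = 0.062302 rad; t = (φ − α) mod 2π = 1.348532 rad, q = (β − φ) mod 2π = 5.430327 rad → L = 4.58·(1.348532 + 6.789275 + 5.430327) = 4.58·13.568134 = 62.142054 m
RSR: p² = 2 + d² − 2cos(α−β) + 2d(sin β − sin α) = 53.092378; p = √p² = 7.286452; φ = atan2(cos α − cos β, d − sin α + sin β) = -0.058046 rad; t = (α − φ) mod 2π = 5.055000 rad, q = (φ − β) mod 2π = 0.732511 rad → L = 4.58·(5.055000 + 7.286452 + 0.732511) = 4.58·13.073963 = 59.878753 m
LSR: p² = d² − 2 + 2cos(α−β) + 2d(sin α + sin β) = 25.640508; p = √p² = 5.063646; φ = atan2(−cos α − cos β, d + sin α + sin β) − atan2(−2, p) = 0.194391 rad; t = (φ − α) mod 2π = 1.480622 rad, q = (φ − β) mod 2π = 0.984948 rad → L = 4.58·(1.480622 + 5.063646 + 0.984948) = 4.58·7.529216 = 34.483808 m
RSL: p² = d² − 2 + 2cos(α−β) − 2d(sin α + sin β) = 72.583317; p = √p² = 8.519584; φ = atan2(cos α + cos β, d − sin α − sin β) − atan2(2, p) = -0.117876 rad; t = (α − φ) mod 2π = 5.114831 rad, q = (β − φ) mod 2π = 5.610504 rad → L = 4.58·(5.114831 + 8.519584 + 5.610504) = 4.58·19.244919 = 88.141731 m
RLR: c = (6 − d² + 2cos(α−β) + 2d(sin α − sin β))/8 = -5.636547, |c| > 1 → infeasible
LRL: c = (6 − d² + 2cos(α−β) − 2d(sin α − sin β))/8 = -4.761782, |c| > 1 → infeasible
Shortest: LSR with L = 34.483808 m ≈ 34.4838 m
Convert LSR to answer units (arcs ×180/π): t = 1.480622·180/π = 84.8334°, p = ρ·p = 4.58·5.063646 = 23.1915 m, q = 0.984948·180/π = 56.4334°, L = 34.4838 m.

LSR: t = 84.8334°, p = 23.1915 m, q = 56.4334°, L = 34.4838 m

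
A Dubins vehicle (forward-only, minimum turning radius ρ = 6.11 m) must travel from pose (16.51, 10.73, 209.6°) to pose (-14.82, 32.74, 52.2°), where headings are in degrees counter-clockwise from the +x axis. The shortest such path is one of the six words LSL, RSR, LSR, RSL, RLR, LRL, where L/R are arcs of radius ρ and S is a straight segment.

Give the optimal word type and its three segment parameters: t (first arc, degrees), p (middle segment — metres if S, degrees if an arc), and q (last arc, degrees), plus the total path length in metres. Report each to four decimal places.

RSR: t = 58.4786°, p = 26.8193 m, q = 98.9214°, L = 43.6044 m

Let ψ = atan2(Δy, Δx) = atan2(22.01, -31.33) = 144.9111° be the start→goal bearing.
Normalize: d = |goal − start| / ρ = 38.288497/6.11 = 6.266530, α = (θ_start − ψ) mod 360° = 64.6889° = 1.129034 rad, β = (θ_goal − ψ) mod 360° = 267.2889° = 4.665071 rad.
Common terms: sin α = 0.903999, cos α = 0.427534, sin β = -0.998881, cos β = -0.047301, cos(α−β) = -0.923210, d² = 39.269396. Work in radians in the unit-radius frame; every candidate has L = ρ·(t + p + q).
LSL: p² = 2 + d² − 2cos(α−β) + 2d(sin α − sin β) = 66.964727; p = √p² = 8.183198; φ = atan2(cos β − cos α, d + sin α − sin β) = -0.058058 rad; t = (φ − α) mod 2π = 5.096093 rad, q = (β − φ) mod 2π = 4.723129 rad → L = 6.11·(5.096093 + 8.183198 + 4.723129) = 6.11·18.002420 = 109.994787 m
RSR: p² = 2 + d² − 2cos(α−β) + 2d(sin β − sin α) = 19.266905; p = √p² = 4.389408; φ = atan2(cos α − cos β, d − sin α + sin β) = 0.108389 rad; t = (α − φ) mod 2π = 1.020644 rad, q = (φ − β) mod 2π = 1.726504 rad → L = 6.11·(1.020644 + 4.389408 + 1.726504) = 6.11·7.136557 = 43.604360 m
LSR: p² = d² − 2 + 2cos(α−β) + 2d(sin α + sin β) = 34.233823; p = √p² = 5.850968; φ = atan2(−cos α − cos β, d + sin α + sin β) − atan2(−2, p) = 0.267841 rad; t = (φ − α) mod 2π = 5.421992 rad, q = (φ − β) mod 2π = 1.885955 rad → L = 6.11·(5.421992 + 5.850968 + 1.885955) = 6.11·13.158915 = 80.400970 m
RSL: p² = d² − 2 + 2cos(α−β) − 2d(sin α + sin β) = 36.612127; p = √p² = 6.050796; φ = atan2(cos α + cos β, d − sin α − sin β) − atan2(2, p) = -0.259529 rad; t = (α − φ) mod 2π = 1.388563 rad, q = (β − φ) mod 2π = 4.924600 rad → L = 6.11·(1.388563 + 6.050796 + 4.924600) = 6.11·12.363959 = 75.543787 m
RLR: c = (6 − d² + 2cos(α−β) + 2d(sin α − sin β))/8 = -1.408363, |c| > 1 → infeasible
LRL: c = (6 − d² + 2cos(α−β) − 2d(sin α − sin β))/8 = -7.370591, |c| > 1 → infeasible
Shortest: RSR with L = 43.604360 m ≈ 43.6044 m
Convert RSR to answer units (arcs ×180/π): t = 1.020644·180/π = 58.4786°, p = ρ·p = 6.11·4.389408 = 26.8193 m, q = 1.726504·180/π = 98.9214°, L = 43.6044 m.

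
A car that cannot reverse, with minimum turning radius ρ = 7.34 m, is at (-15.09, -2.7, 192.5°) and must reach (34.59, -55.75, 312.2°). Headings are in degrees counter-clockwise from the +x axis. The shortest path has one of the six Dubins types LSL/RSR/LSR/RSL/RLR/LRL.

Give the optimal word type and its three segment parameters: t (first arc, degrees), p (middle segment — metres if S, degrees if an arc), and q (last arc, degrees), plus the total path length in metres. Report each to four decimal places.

Let ψ = atan2(Δy, Δx) = atan2(-53.05, 49.68) = -46.8789° be the start→goal bearing.
Normalize: d = |goal − start| / ρ = 72.680155/7.34 = 9.901928, α = (θ_start − ψ) mod 360° = 239.3789° = 4.177950 rad, β = (θ_goal − ψ) mod 360° = 359.0789° = 6.267109 rad.
Common terms: sin α = -0.860554, cos α = -0.509359, sin β = -0.016076, cos β = 0.999871, cos(α−β) = -0.495459, d² = 98.048187. Work in radians in the unit-radius frame; every candidate has L = ρ·(t + p + q).
LSL: p² = 2 + d² − 2cos(α−β) + 2d(sin α − sin β) = 84.315173; p = √p² = 9.182329; φ = atan2(cos β − cos α, d + sin α − sin β) = 0.165112 rad; t = (φ − α) mod 2π = 2.270347 rad, q = (β − φ) mod 2π = 6.101997 rad → L = 7.34·(2.270347 + 9.182329 + 6.101997) = 7.34·17.554674 = 128.851306 m
RSR: p² = 2 + d² − 2cos(α−β) + 2d(sin β − sin α) = 117.763036; p = √p² = 10.851868; φ = atan2(cos α − cos β, d − sin α + sin β) = -0.139528 rad; t = (α − φ) mod 2π = 4.317477 rad, q = (φ − β) mod 2π = 6.159734 rad → L = 7.34·(4.317477 + 10.851868 + 6.159734) = 7.34·21.329079 = 156.555442 m
LSR: p² = d² − 2 + 2cos(α−β) + 2d(sin α + sin β) = 77.696611; p = √p² = 8.814568; φ = atan2(−cos α − cos β, d + sin α + sin β) − atan2(−2, p) = 0.168824 rad; t = (φ − α) mod 2π = 2.274060 rad, q = (φ − β) mod 2π = 0.184901 rad → L = 7.34·(2.274060 + 8.814568 + 0.184901) = 7.34·11.273529 = 82.747701 m
RSL: p² = d² − 2 + 2cos(α−β) − 2d(sin α + sin β) = 112.417929; p = √p² = 10.602732; φ = atan2(cos α + cos β, d − sin α − sin β) − atan2(2, p) = -0.140963 rad; t = (α − φ) mod 2π = 4.318913 rad, q = (β − φ) mod 2π = 0.124887 rad → L = 7.34·(4.318913 + 10.602732 + 0.124887) = 7.34·15.046532 = 110.441542 m
RLR: c = (6 − d² + 2cos(α−β) + 2d(sin α − sin β))/8 = -13.720379, |c| > 1 → infeasible
LRL: c = (6 − d² + 2cos(α−β) − 2d(sin α − sin β))/8 = -9.539397, |c| > 1 → infeasible
Shortest: LSR with L = 82.747701 m ≈ 82.7477 m
Convert LSR to answer units (arcs ×180/π): t = 2.274060·180/π = 130.2940°, p = ρ·p = 7.34·8.814568 = 64.6989 m, q = 0.184901·180/π = 10.5940°, L = 82.7477 m.

LSR: t = 130.2940°, p = 64.6989 m, q = 10.5940°, L = 82.7477 m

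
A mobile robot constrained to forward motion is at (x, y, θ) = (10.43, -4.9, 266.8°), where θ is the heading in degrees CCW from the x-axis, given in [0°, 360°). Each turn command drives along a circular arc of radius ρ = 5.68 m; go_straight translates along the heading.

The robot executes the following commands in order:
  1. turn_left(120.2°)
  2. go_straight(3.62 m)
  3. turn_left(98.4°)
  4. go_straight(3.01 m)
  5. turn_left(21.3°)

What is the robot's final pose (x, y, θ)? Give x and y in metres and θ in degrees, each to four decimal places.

(20.7014, 3.6273, 146.7000°)

set_pose: (x, y, θ) = (10.4300, -4.9000, 266.8000°), ρ = 5.68
turn_left(120.2°): centre at ρ to the left, rotate +120.2° → (18.6798, -10.2780, 387.0000° ≡ 27.0000°)
go_straight(3.62): x += 3.62·cos θ, y += 3.62·sin θ → (21.9053, -8.6345, 27.0000°)
turn_left(98.4°): centre at ρ to the left, rotate +98.4° → (23.9565, -0.2833, 125.4000°)
go_straight(3.01): x += 3.01·cos θ, y += 3.01·sin θ → (22.2129, 2.1702, 125.4000°)
turn_left(21.3°): centre at ρ to the left, rotate +21.3° → (20.7014, 3.6273, 146.7000°)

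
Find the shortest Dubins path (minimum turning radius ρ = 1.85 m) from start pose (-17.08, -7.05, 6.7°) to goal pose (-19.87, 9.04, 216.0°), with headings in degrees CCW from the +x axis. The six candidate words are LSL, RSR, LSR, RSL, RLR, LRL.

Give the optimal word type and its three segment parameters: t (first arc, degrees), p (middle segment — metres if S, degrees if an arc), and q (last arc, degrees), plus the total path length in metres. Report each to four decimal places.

Let ψ = atan2(Δy, Δx) = atan2(16.09, -2.79) = 99.8373° be the start→goal bearing.
Normalize: d = |goal − start| / ρ = 16.330101/1.85 = 8.827082, α = (θ_start − ψ) mod 360° = 266.8627° = 4.657634 rad, β = (θ_goal − ψ) mod 360° = 116.1627° = 2.027422 rad.
Common terms: sin α = -0.998501, cos α = -0.054728, sin β = 0.897545, cos β = -0.440922, cos(α−β) = -0.872069, d² = 77.917370. Work in radians in the unit-radius frame; every candidate has L = ρ·(t + p + q).
LSL: p² = 2 + d² − 2cos(α−β) + 2d(sin α − sin β) = 48.188394; p = √p² = 6.941786; φ = atan2(cos β − cos α, d + sin α − sin β) = -0.055662 rad; t = (φ − α) mod 2π = 1.569890 rad, q = (β − φ) mod 2π = 2.083084 rad → L = 1.85·(1.569890 + 6.941786 + 2.083084) = 1.85·10.594760 = 19.600306 m
RSR: p² = 2 + d² − 2cos(α−β) + 2d(sin β − sin α) = 115.134624; p = √p² = 10.730080; φ = atan2(cos α − cos β, d − sin α + sin β) = 0.036000 rad; t = (α − φ) mod 2π = 4.621634 rad, q = (φ − β) mod 2π = 4.291762 rad → L = 1.85·(4.621634 + 10.730080 + 4.291762) = 1.85·19.643477 = 36.340432 m
LSR: p² = d² − 2 + 2cos(α−β) + 2d(sin α + sin β) = 72.390937; p = √p² = 8.508286; φ = atan2(−cos α − cos β, d + sin α + sin β) − atan2(−2, p) = 0.287613 rad; t = (φ − α) mod 2π = 1.913165 rad, q = (φ − β) mod 2π = 4.543376 rad → L = 1.85·(1.913165 + 8.508286 + 4.543376) = 1.85·14.964828 = 27.684931 m
RSL: p² = d² − 2 + 2cos(α−β) − 2d(sin α + sin β) = 75.955527; p = √p² = 8.715247; φ = atan2(cos α + cos β, d − sin α − sin β) − atan2(2, p) = -0.281036 rad; t = (α − φ) mod 2π = 4.938670 rad, q = (β − φ) mod 2π = 2.308459 rad → L = 1.85·(4.938670 + 8.715247 + 2.308459) = 1.85·15.962376 = 29.530395 m
RLR: c = (6 − d² + 2cos(α−β) + 2d(sin α − sin β))/8 = -13.391828, |c| > 1 → infeasible
LRL: c = (6 − d² + 2cos(α−β) − 2d(sin α − sin β))/8 = -5.023549, |c| > 1 → infeasible
Shortest: LSL with L = 19.600306 m ≈ 19.6003 m
Convert LSL to answer units (arcs ×180/π): t = 1.569890·180/π = 89.9481°, p = ρ·p = 1.85·6.941786 = 12.8423 m, q = 2.083084·180/π = 119.3519°, L = 19.6003 m.

LSL: t = 89.9481°, p = 12.8423 m, q = 119.3519°, L = 19.6003 m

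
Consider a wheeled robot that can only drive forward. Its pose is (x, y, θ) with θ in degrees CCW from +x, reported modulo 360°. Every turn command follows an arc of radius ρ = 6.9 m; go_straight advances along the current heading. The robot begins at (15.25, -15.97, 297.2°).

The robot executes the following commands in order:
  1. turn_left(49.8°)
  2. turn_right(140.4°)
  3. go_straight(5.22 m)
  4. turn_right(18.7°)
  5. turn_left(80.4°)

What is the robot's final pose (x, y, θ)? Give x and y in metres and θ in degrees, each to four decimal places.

(8.6149, -42.0640, 268.3000°)

set_pose: (x, y, θ) = (15.2500, -15.9700, 297.2000°), ρ = 6.9
turn_left(49.8°): centre at ρ to the left, rotate +49.8° → (19.8348, -19.5392, 347.0000°)
turn_right(140.4°): centre at ρ to the right, rotate −140.4° → (21.3722, -32.4320, 206.6000°)
go_straight(5.22): x += 5.22·cos θ, y += 5.22·sin θ → (16.7047, -34.7693, 206.6000°)
turn_right(18.7°): centre at ρ to the right, rotate −18.7° → (14.5635, -35.4341, 187.9000°)
turn_left(80.4°): centre at ρ to the left, rotate +80.4° → (8.6149, -42.0640, 268.3000°)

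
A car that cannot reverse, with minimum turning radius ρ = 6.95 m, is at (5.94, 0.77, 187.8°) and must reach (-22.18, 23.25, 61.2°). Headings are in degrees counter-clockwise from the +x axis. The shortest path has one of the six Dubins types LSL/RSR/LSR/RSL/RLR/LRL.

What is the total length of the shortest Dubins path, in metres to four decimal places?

Let ψ = atan2(Δy, Δx) = atan2(22.48, -28.12) = 141.3601° be the start→goal bearing.
Normalize: d = |goal − start| / ρ = 36.001178/6.95 = 5.180026, α = (θ_start − ψ) mod 360° = 46.4399° = 0.810530 rad, β = (θ_goal − ψ) mod 360° = 279.8399° = 4.884128 rad.
Common terms: sin α = 0.724652, cos α = 0.689115, sin β = -0.985289, cos β = 0.170896, cos(α−β) = -0.596225, d² = 26.832665. Work in radians in the unit-radius frame; every candidate has L = ρ·(t + p + q).
LSL: p² = 2 + d² − 2cos(α−β) + 2d(sin α − sin β) = 47.740194; p = √p² = 6.909428; φ = atan2(cos β − cos α, d + sin α − sin β) = -0.075072 rad; t = (φ − α) mod 2π = 5.397584 rad, q = (β − φ) mod 2π = 4.959200 rad → L = 6.95·(5.397584 + 6.909428 + 4.959200) = 6.95·17.266212 = 120.000171 m
RSR: p² = 2 + d² − 2cos(α−β) + 2d(sin β − sin α) = 12.310036; p = √p² = 3.508566; φ = atan2(cos α − cos β, d − sin α + sin β) = 0.148243 rad; t = (α − φ) mod 2π = 0.662286 rad, q = (φ − β) mod 2π = 1.547301 rad → L = 6.95·(0.662286 + 3.508566 + 1.547301) = 6.95·5.718153 = 39.741162 m
LSR: p² = d² − 2 + 2cos(α−β) + 2d(sin α + sin β) = 20.940004; p = √p² = 4.576025; φ = atan2(−cos α − cos β, d + sin α + sin β) − atan2(−2, p) = 0.238970 rad; t = (φ − α) mod 2π = 5.711626 rad, q = (φ − β) mod 2π = 1.638027 rad → L = 6.95·(5.711626 + 4.576025 + 1.638027) = 6.95·11.925678 = 82.883460 m
RSL: p² = d² − 2 + 2cos(α−β) − 2d(sin α + sin β) = 26.340426; p = √p² = 5.132292; φ = atan2(cos α + cos β, d − sin α − sin β) − atan2(2, p) = -0.214813 rad; t = (α − φ) mod 2π = 1.025342 rad, q = (β − φ) mod 2π = 5.098941 rad → L = 6.95·(1.025342 + 5.132292 + 5.098941) = 6.95·11.256575 = 78.233199 m
RLR: c = (6 − d² + 2cos(α−β) + 2d(sin α − sin β))/8 = -0.538754; p = 2π − arccos c = 4.143431 rad; φ = atan2(cos α − cos β, d − sin α + sin β) = 0.148243 rad; t = (α − φ + p/2) mod 2π = 2.734002 rad, q = (α − β − t + p) mod 2π = 3.619016 rad → L = 6.95·(2.734002 + 4.143431 + 3.619016) = 6.95·10.496449 = 72.950320 m
LRL: c = (6 − d² + 2cos(α−β) − 2d(sin α − sin β))/8 = -4.967524, |c| > 1 → infeasible
Shortest: RSR with L = 39.741162 m ≈ 39.7412 m

39.7412 m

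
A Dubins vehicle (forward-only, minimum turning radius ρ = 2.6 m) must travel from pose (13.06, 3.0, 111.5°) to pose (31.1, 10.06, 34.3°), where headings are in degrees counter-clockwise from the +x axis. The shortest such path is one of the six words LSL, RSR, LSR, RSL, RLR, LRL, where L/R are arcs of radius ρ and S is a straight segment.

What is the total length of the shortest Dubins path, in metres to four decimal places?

Let ψ = atan2(Δy, Δx) = atan2(7.06, 18.04) = 21.3730° be the start→goal bearing.
Normalize: d = |goal − start| / ρ = 19.372279/2.6 = 7.450877, α = (θ_start − ψ) mod 360° = 90.1270° = 1.573013 rad, β = (θ_goal − ψ) mod 360° = 12.9270° = 0.225618 rad.
Common terms: sin α = 0.999998, cos α = -0.002216, sin β = 0.223709, cos β = 0.974656, cos(α−β) = 0.221548, d² = 55.515562. Work in radians in the unit-radius frame; every candidate has L = ρ·(t + p + q).
LSL: p² = 2 + d² − 2cos(α−β) + 2d(sin α − sin β) = 68.640523; p = √p² = 8.284958; φ = atan2(cos β − cos α, d + sin α − sin β) = 0.118184 rad; t = (φ − α) mod 2π = 4.828357 rad, q = (β − φ) mod 2π = 0.107434 rad → L = 2.6·(4.828357 + 8.284958 + 0.107434) = 2.6·13.220749 = 34.373947 m
RSR: p² = 2 + d² − 2cos(α−β) + 2d(sin β − sin α) = 45.504407; p = √p² = 6.745695; φ = atan2(cos α − cos β, d − sin α + sin β) = -0.145325 rad; t = (α − φ) mod 2π = 1.718338 rad, q = (φ − β) mod 2π = 5.912242 rad → L = 2.6·(1.718338 + 6.745695 + 5.912242) = 2.6·14.376275 = 37.378315 m
LSR: p² = d² − 2 + 2cos(α−β) + 2d(sin α + sin β) = 72.194034; p = √p² = 8.496707; φ = atan2(−cos α − cos β, d + sin α + sin β) − atan2(−2, p) = 0.119541 rad; t = (φ − α) mod 2π = 4.829714 rad, q = (φ − β) mod 2π = 6.177108 rad → L = 2.6·(4.829714 + 8.496707 + 6.177108) = 2.6·19.503529 = 50.709175 m
RSL: p² = d² − 2 + 2cos(α−β) − 2d(sin α + sin β) = 35.723284; p = √p² = 5.976896; φ = atan2(cos α + cos β, d − sin α − sin β) − atan2(2, p) = -0.168000 rad; t = (α − φ) mod 2π = 1.741013 rad, q = (β − φ) mod 2π = 0.393619 rad → L = 2.6·(1.741013 + 5.976896 + 0.393619) = 2.6·8.111527 = 21.089971 m
RLR: c = (6 − d² + 2cos(α−β) + 2d(sin α − sin β))/8 = -4.688051, |c| > 1 → infeasible
LRL: c = (6 − d² + 2cos(α−β) − 2d(sin α − sin β))/8 = -7.580065, |c| > 1 → infeasible
Shortest: RSL with L = 21.089971 m ≈ 21.0900 m

21.0900 m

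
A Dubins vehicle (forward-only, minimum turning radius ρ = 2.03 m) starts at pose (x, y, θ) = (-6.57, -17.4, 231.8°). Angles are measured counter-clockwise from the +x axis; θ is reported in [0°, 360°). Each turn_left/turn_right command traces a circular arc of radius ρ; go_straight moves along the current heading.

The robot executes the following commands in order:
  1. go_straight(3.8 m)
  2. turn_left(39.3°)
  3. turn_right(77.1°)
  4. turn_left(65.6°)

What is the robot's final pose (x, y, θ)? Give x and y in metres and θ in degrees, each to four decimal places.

set_pose: (x, y, θ) = (-6.5700, -17.4000, 231.8000°), ρ = 2.03
go_straight(3.8): x += 3.8·cos θ, y += 3.8·sin θ → (-8.9200, -20.3863, 231.8000°)
turn_left(39.3°): centre at ρ to the left, rotate +39.3° → (-9.3543, -21.6806, 271.1000°)
turn_right(77.1°): centre at ρ to the right, rotate −77.1° → (-10.8928, -23.6893, 194.0000°)
turn_left(65.6°): centre at ρ to the left, rotate +65.6° → (-12.3984, -25.2925, 259.6000°)

(-12.3984, -25.2925, 259.6000°)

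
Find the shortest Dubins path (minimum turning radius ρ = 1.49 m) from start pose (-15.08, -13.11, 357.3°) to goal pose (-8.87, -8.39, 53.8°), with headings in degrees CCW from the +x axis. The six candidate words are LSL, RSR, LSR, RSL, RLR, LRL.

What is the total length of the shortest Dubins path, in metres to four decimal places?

Let ψ = atan2(Δy, Δx) = atan2(4.72, 6.21) = 37.2372° be the start→goal bearing.
Normalize: d = |goal − start| / ρ = 7.800160/1.49 = 5.235007, α = (θ_start − ψ) mod 360° = 320.0628° = 5.586150 rad, β = (θ_goal − ψ) mod 360° = 16.5628° = 0.289076 rad.
Common terms: sin α = -0.641947, cos α = 0.766749, sin β = 0.285067, cos β = 0.958508, cos(α−β) = 0.551937, d² = 27.405297. Work in radians in the unit-radius frame; every candidate has L = ρ·(t + p + q).
LSL: p² = 2 + d² − 2cos(α−β) + 2d(sin α − sin β) = 18.595576; p = √p² = 4.312259; φ = atan2(cos β − cos α, d + sin α − sin β) = 0.044483 rad; t = (φ − α) mod 2π = 0.741518 rad, q = (β − φ) mod 2π = 0.244593 rad → L = 1.49·(0.741518 + 4.312259 + 0.244593) = 1.49·5.298370 = 7.894571 m
RSR: p² = 2 + d² − 2cos(α−β) + 2d(sin β − sin α) = 38.007270; p = √p² = 6.165004; φ = atan2(cos α − cos β, d − sin α + sin β) = -0.031109 rad; t = (α − φ) mod 2π = 5.617260 rad, q = (φ − β) mod 2π = 5.963000 rad → L = 1.49·(5.617260 + 6.165004 + 5.963000) = 1.49·17.745263 = 26.440442 m
LSR: p² = d² − 2 + 2cos(α−β) + 2d(sin α + sin β) = 22.772625; p = √p² = 4.772067; φ = atan2(−cos α − cos β, d + sin α + sin β) − atan2(−2, p) = 0.056925 rad; t = (φ − α) mod 2π = 0.753960 rad, q = (φ − β) mod 2π = 6.051035 rad → L = 1.49·(0.753960 + 4.772067 + 6.051035) = 1.49·11.577062 = 17.249822 m
RSL: p² = d² − 2 + 2cos(α−β) − 2d(sin α + sin β) = 30.245717; p = √p² = 5.499611; φ = atan2(cos α + cos β, d − sin α − sin β) − atan2(2, p) = -0.049531 rad; t = (α − φ) mod 2π = 5.635681 rad, q = (β − φ) mod 2π = 0.338607 rad → L = 1.49·(5.635681 + 5.499611 + 0.338607) = 1.49·11.473899 = 17.096109 m
RLR: c = (6 − d² + 2cos(α−β) + 2d(sin α − sin β))/8 = -3.750909, |c| > 1 → infeasible
LRL: c = (6 − d² + 2cos(α−β) − 2d(sin α − sin β))/8 = -1.324447, |c| > 1 → infeasible
Shortest: LSL with L = 7.894571 m ≈ 7.8946 m

7.8946 m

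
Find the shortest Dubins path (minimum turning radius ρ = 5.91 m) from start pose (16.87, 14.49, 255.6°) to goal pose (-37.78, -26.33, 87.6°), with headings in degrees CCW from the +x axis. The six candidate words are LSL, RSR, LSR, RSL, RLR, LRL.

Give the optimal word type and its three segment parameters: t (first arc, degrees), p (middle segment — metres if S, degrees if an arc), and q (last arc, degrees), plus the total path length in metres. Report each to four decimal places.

Let ψ = atan2(Δy, Δx) = atan2(-40.82, -54.65) = -143.2427° be the start→goal bearing.
Normalize: d = |goal − start| / ρ = 68.212132/5.91 = 11.541816, α = (θ_start − ψ) mod 360° = 38.8427° = 0.677932 rad, β = (θ_goal − ψ) mod 360° = 230.8427° = 4.028964 rad.
Common terms: sin α = 0.627184, cos α = 0.778871, sin β = -0.775415, cos β = -0.631452, cos(α−β) = -0.978148, d² = 133.213513. Work in radians in the unit-radius frame; every candidate has L = ρ·(t + p + q).
LSL: p² = 2 + d² − 2cos(α−β) + 2d(sin α − sin β) = 169.546880; p = √p² = 13.021017; φ = atan2(cos β − cos α, d + sin α − sin β) = -0.108524 rad; t = (φ − α) mod 2π = 5.496729 rad, q = (β − φ) mod 2π = 4.137489 rad → L = 5.91·(5.496729 + 13.021017 + 4.137489) = 5.91·22.655234 = 133.892435 m
RSR: p² = 2 + d² − 2cos(α−β) + 2d(sin β − sin α) = 104.792736; p = √p² = 10.236832; φ = atan2(cos α − cos β, d − sin α + sin β) = 0.138209 rad; t = (α − φ) mod 2π = 0.539723 rad, q = (φ − β) mod 2π = 2.392430 rad → L = 5.91·(0.539723 + 10.236832 + 2.392430) = 5.91·13.168985 = 77.828704 m
LSR: p² = d² − 2 + 2cos(α−β) + 2d(sin α + sin β) = 125.835509; p = √p² = 11.217643; φ = atan2(−cos α − cos β, d + sin α + sin β) − atan2(−2, p) = 0.163499 rad; t = (φ − α) mod 2π = 5.768752 rad, q = (φ − β) mod 2π = 2.417719 rad → L = 5.91·(5.768752 + 11.217643 + 2.417719) = 5.91·19.404114 = 114.678313 m
RSL: p² = d² − 2 + 2cos(α−β) − 2d(sin α + sin β) = 132.678927; p = √p² = 11.518634; φ = atan2(cos α + cos β, d − sin α − sin β) − atan2(2, p) = -0.159308 rad; t = (α − φ) mod 2π = 0.837240 rad, q = (β − φ) mod 2π = 4.188272 rad → L = 5.91·(0.837240 + 11.518634 + 4.188272) = 5.91·16.544146 = 97.775903 m
RLR: c = (6 − d² + 2cos(α−β) + 2d(sin α − sin β))/8 = -12.099092, |c| > 1 → infeasible
LRL: c = (6 − d² + 2cos(α−β) − 2d(sin α − sin β))/8 = -20.193360, |c| > 1 → infeasible
Shortest: RSR with L = 77.828704 m ≈ 77.8287 m
Convert RSR to answer units (arcs ×180/π): t = 0.539723·180/π = 30.9239°, p = ρ·p = 5.91·10.236832 = 60.4997 m, q = 2.392430·180/π = 137.0761°, L = 77.8287 m.

RSR: t = 30.9239°, p = 60.4997 m, q = 137.0761°, L = 77.8287 m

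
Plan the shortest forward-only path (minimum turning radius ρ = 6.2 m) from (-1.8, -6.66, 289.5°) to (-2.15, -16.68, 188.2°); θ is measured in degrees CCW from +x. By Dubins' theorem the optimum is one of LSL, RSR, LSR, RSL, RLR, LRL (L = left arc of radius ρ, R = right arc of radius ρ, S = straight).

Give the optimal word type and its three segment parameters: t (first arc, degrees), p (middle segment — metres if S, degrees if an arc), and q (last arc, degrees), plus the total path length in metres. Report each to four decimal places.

Let ψ = atan2(Δy, Δx) = atan2(-10.02, -0.35) = -92.0005° be the start→goal bearing.
Normalize: d = |goal − start| / ρ = 10.026111/6.2 = 1.617115, α = (θ_start − ψ) mod 360° = 21.5005° = 0.375255 rad, β = (θ_goal − ψ) mod 360° = 280.2005° = 4.890422 rad.
Common terms: sin α = 0.366510, cos α = 0.930414, sin β = -0.984194, cos β = 0.177094, cos(α−β) = -0.195946, d² = 2.615060. Work in radians in the unit-radius frame; every candidate has L = ρ·(t + p + q).
LSL: p² = 2 + d² − 2cos(α−β) + 2d(sin α − sin β) = 9.375438; p = √p² = 3.061934; φ = atan2(cos β − cos α, d + sin α − sin β) = -0.248580 rad; t = (φ − α) mod 2π = 5.659350 rad, q = (β − φ) mod 2π = 5.139002 rad → L = 6.2·(5.659350 + 3.061934 + 5.139002) = 6.2·13.860286 = 85.933772 m
RSR: p² = 2 + d² − 2cos(α−β) + 2d(sin β − sin α) = 0.638466; p = √p² = 0.799041; φ = atan2(cos α − cos β, d − sin α + sin β) = 1.230875 rad; t = (α − φ) mod 2π = 5.427566 rad, q = (φ − β) mod 2π = 2.623638 rad → L = 6.2·(5.427566 + 0.799041 + 2.623638) = 6.2·8.850245 = 54.871516 m
LSR: p² = d² − 2 + 2cos(α−β) + 2d(sin α + sin β) = -1.774564 < 0 → infeasible
RSL: p² = d² − 2 + 2cos(α−β) − 2d(sin α + sin β) = 2.220899; p = √p² = 1.490268; φ = atan2(cos α + cos β, d − sin α − sin β) − atan2(2, p) = -0.470316 rad; t = (α − φ) mod 2π = 0.845571 rad, q = (β − φ) mod 2π = 5.360738 rad → L = 6.2·(0.845571 + 1.490268 + 5.360738) = 6.2·7.696578 = 47.718781 m
RLR: c = (6 − d² + 2cos(α−β) + 2d(sin α − sin β))/8 = 0.920192; p = 2π − arccos c = 5.880959 rad; φ = atan2(cos α − cos β, d − sin α + sin β) = 1.230875 rad; t = (α − φ + p/2) mod 2π = 2.084860 rad, q = (α − β − t + p) mod 2π = 5.564118 rad → L = 6.2·(2.084860 + 5.880959 + 5.564118) = 6.2·13.529937 = 83.885607 m
LRL: c = (6 − d² + 2cos(α−β) − 2d(sin α − sin β))/8 = -0.171930; p = 2π − arccos c = 4.539601 rad; φ = atan2(cos β − cos α, d + sin α − sin β) = -0.248580 rad; t = (φ − α + p/2) mod 2π = 1.645965 rad, q = (β − α − t + p) mod 2π = 1.125617 rad → L = 6.2·(1.645965 + 4.539601 + 1.125617) = 6.2·7.311183 = 45.329334 m
Shortest: LRL with L = 45.329334 m ≈ 45.3293 m
Convert LRL to answer units (arcs ×180/π): t = 1.645965·180/π = 94.3069°, p = 4.539601·180/π = 260.1000°, q = 1.125617·180/π = 64.4931°, L = 45.3293 m.

LRL: t = 94.3069°, p = 260.1000°, q = 64.4931°, L = 45.3293 m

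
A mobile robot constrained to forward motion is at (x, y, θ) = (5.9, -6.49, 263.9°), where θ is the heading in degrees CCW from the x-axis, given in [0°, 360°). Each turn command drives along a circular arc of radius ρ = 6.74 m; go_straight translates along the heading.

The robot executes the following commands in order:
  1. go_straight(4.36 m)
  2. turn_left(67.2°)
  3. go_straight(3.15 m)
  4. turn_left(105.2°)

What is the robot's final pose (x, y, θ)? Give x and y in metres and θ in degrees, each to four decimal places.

(21.4445, -14.6602, 76.3000°)

set_pose: (x, y, θ) = (5.9000, -6.4900, 263.9000°), ρ = 6.74
go_straight(4.36): x += 4.36·cos θ, y += 4.36·sin θ → (5.4367, -10.8253, 263.9000°)
turn_left(67.2°): centre at ρ to the left, rotate +67.2° → (8.8812, -17.4422, 331.1000°)
go_straight(3.15): x += 3.15·cos θ, y += 3.15·sin θ → (11.6389, -18.9645, 331.1000°)
turn_left(105.2°): centre at ρ to the left, rotate +105.2° → (21.4445, -14.6602, 436.3000° ≡ 76.3000°)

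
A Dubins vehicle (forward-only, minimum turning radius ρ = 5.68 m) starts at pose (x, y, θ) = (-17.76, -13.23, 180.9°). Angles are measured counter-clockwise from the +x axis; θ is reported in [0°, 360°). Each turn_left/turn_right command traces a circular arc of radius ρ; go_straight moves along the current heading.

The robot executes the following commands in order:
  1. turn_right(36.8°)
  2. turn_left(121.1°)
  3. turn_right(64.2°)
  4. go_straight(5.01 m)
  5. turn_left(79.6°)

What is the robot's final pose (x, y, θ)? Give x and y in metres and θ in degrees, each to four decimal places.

set_pose: (x, y, θ) = (-17.7600, -13.2300, 180.9000°), ρ = 5.68
turn_right(36.8°): centre at ρ to the right, rotate −36.8° → (-21.1798, -12.1517, 144.1000°)
turn_left(121.1°): centre at ρ to the left, rotate +121.1° → (-30.1705, -16.2775, 265.2000°)
turn_right(64.2°): centre at ρ to the right, rotate −64.2° → (-33.7950, -21.1049, 201.0000°)
go_straight(5.01): x += 5.01·cos θ, y += 5.01·sin θ → (-38.4723, -22.9004, 201.0000°)
turn_left(79.6°): centre at ρ to the left, rotate +79.6° → (-42.0198, -29.2479, 280.6000°)

(-42.0198, -29.2479, 280.6000°)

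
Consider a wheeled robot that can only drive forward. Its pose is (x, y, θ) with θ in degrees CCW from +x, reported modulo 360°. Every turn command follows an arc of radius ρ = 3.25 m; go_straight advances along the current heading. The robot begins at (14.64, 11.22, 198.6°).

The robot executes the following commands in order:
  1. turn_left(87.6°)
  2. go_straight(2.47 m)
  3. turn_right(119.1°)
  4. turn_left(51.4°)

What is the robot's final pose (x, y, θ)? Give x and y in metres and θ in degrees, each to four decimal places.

set_pose: (x, y, θ) = (14.6400, 11.2200, 198.6000°), ρ = 3.25
turn_left(87.6°): centre at ρ to the left, rotate +87.6° → (12.5557, 7.2330, 286.2000°)
go_straight(2.47): x += 2.47·cos θ, y += 2.47·sin θ → (13.2448, 4.8611, 286.2000°)
turn_right(119.1°): centre at ρ to the right, rotate −119.1° → (9.3983, 0.7864, 167.1000°)
turn_left(51.4°): centre at ρ to the left, rotate +51.4° → (6.6495, 0.1619, 218.5000°)

(6.6495, 0.1619, 218.5000°)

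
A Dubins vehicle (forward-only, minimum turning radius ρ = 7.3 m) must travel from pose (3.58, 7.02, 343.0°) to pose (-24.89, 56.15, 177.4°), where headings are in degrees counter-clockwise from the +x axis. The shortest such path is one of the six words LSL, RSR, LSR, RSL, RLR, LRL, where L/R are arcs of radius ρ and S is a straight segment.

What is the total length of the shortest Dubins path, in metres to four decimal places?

Let ψ = atan2(Δy, Δx) = atan2(49.13, -28.47) = 120.0916° be the start→goal bearing.
Normalize: d = |goal − start| / ρ = 56.782901/7.3 = 7.778480, α = (θ_start − ψ) mod 360° = 222.9084° = 3.890486 rad, β = (θ_goal − ψ) mod 360° = 57.3084° = 1.000221 rad.
Common terms: sin α = -0.680829, cos α = -0.732443, sin β = 0.841590, cos β = 0.540116, cos(α−β) = -0.968583, d² = 60.504744. Work in radians in the unit-radius frame; every candidate has L = ρ·(t + p + q).
LSL: p² = 2 + d² − 2cos(α−β) + 2d(sin α − sin β) = 40.757699; p = √p² = 6.384176; φ = atan2(cos β − cos α, d + sin α − sin β) = 0.200674 rad; t = (φ − α) mod 2π = 2.593374 rad, q = (β − φ) mod 2π = 0.799547 rad → L = 7.3·(2.593374 + 6.384176 + 0.799547) = 7.3·9.777096 = 71.372799 m
RSR: p² = 2 + d² − 2cos(α−β) + 2d(sin β − sin α) = 88.126121; p = √p² = 9.387551; φ = atan2(cos α − cos β, d − sin α + sin β) = -0.135977 rad; t = (α − φ) mod 2π = 4.026463 rad, q = (φ − β) mod 2π = 5.146988 rad → L = 7.3·(4.026463 + 9.387551 + 5.146988) = 7.3·18.561002 = 135.495314 m
LSR: p² = d² − 2 + 2cos(α−β) + 2d(sin α + sin β) = 59.068539; p = √p² = 7.685606; φ = atan2(−cos α − cos β, d + sin α + sin β) − atan2(−2, p) = 0.278800 rad; t = (φ − α) mod 2π = 2.671500 rad, q = (φ − β) mod 2π = 5.561765 rad → L = 7.3·(2.671500 + 7.685606 + 5.561765) = 7.3·15.918870 = 116.207754 m
RSL: p² = d² − 2 + 2cos(α−β) − 2d(sin α + sin β) = 54.066616; p = √p² = 7.353000; φ = atan2(cos α + cos β, d − sin α − sin β) − atan2(2, p) = -0.290815 rad; t = (α − φ) mod 2π = 4.181301 rad, q = (β − φ) mod 2π = 1.291036 rad → L = 7.3·(4.181301 + 7.353000 + 1.291036) = 7.3·12.825337 = 93.624962 m
RLR: c = (6 − d² + 2cos(α−β) + 2d(sin α − sin β))/8 = -10.015765, |c| > 1 → infeasible
LRL: c = (6 − d² + 2cos(α−β) − 2d(sin α − sin β))/8 = -4.094712, |c| > 1 → infeasible
Shortest: LSL with L = 71.372799 m ≈ 71.3728 m

71.3728 m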